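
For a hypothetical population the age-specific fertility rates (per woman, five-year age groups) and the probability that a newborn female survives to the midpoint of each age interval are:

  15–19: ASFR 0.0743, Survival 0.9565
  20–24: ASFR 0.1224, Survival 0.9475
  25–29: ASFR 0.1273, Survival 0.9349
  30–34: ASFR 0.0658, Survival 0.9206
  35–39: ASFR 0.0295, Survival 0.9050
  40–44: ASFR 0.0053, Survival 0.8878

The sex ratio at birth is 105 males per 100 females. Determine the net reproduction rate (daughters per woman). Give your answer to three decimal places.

Proportion female at birth = 100 / (100 + 105) = 0.48780.
Survival-weighted fertility by age (5·fₓ·Sₓ):
  15–19: 5 × 0.0743 × 0.9565 = 0.35534
  20–24: 5 × 0.1224 × 0.9475 = 0.57987
  25–29: 5 × 0.1273 × 0.9349 = 0.59506
  30–34: 5 × 0.0658 × 0.9206 = 0.30288
  35–39: 5 × 0.0295 × 0.9050 = 0.13349
  40–44: 5 × 0.0053 × 0.8878 = 0.02353
Sum = 1.99017
NRR = 0.48780 × 1.99017 = 0.97080

0.971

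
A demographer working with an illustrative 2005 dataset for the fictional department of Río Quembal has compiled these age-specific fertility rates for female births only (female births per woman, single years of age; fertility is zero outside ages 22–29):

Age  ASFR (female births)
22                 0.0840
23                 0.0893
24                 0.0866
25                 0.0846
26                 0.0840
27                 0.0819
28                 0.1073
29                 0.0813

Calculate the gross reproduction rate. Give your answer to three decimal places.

Sum of female ASFRs = 0.0840 + 0.0893 + 0.0866 + 0.0846 + 0.0840 + 0.0819 + 0.1073 + 0.0813 = 0.6990
GRR = 0.699

0.699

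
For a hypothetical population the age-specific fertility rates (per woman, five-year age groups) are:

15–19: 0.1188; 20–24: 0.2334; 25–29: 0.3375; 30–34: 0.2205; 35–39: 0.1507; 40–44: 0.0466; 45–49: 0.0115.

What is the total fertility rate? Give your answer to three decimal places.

Sum of ASFRs = 0.1188 + 0.2334 + 0.3375 + 0.2205 + 0.1507 + 0.0466 + 0.0115 = 1.1190
TFR = 5 × 1.1190 = 5.595

5.595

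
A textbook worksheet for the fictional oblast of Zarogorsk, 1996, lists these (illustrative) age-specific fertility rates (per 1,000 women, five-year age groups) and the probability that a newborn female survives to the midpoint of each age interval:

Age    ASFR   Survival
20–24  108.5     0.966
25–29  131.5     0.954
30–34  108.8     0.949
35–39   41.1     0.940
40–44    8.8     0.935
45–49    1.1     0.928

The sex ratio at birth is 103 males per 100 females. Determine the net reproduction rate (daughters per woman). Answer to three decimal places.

0.939

Proportion female at birth = 100 / (100 + 103) = 0.49261.
Survival-weighted fertility by age (5·fₓ·Sₓ):
  20–24: 5 × 108.5/1000 × 0.966 = 0.52406
  25–29: 5 × 131.5/1000 × 0.954 = 0.62726
  30–34: 5 × 108.8/1000 × 0.949 = 0.51626
  35–39: 5 × 41.1/1000 × 0.940 = 0.19317
  40–44: 5 × 8.8/1000 × 0.935 = 0.04114
  45–49: 5 × 1.1/1000 × 0.928 = 0.00510
Sum = 1.90699
NRR = 0.49261 × 1.90699 = 0.93940
NRR < 1, so the cohort does not fully replace itself.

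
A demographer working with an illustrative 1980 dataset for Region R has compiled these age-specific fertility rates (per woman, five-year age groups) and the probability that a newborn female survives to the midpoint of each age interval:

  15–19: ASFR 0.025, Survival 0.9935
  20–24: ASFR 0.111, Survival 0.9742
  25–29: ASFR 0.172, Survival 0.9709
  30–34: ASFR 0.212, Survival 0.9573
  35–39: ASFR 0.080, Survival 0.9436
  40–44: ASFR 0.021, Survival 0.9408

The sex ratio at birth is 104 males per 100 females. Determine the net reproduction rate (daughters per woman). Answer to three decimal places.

Proportion female at birth = 100 / (100 + 104) = 0.49020.
Weighting each age-specific rate by interval width and survival:
  15–19: 5 × 0.025 × 0.9935 = 0.12419
  20–24: 5 × 0.111 × 0.9742 = 0.54068
  25–29: 5 × 0.172 × 0.9709 = 0.83497
  30–34: 5 × 0.212 × 0.9573 = 1.01474
  35–39: 5 × 0.080 × 0.9436 = 0.37744
  40–44: 5 × 0.021 × 0.9408 = 0.09878
Sum = 2.99080
NRR = 0.49020 × 2.99080 = 1.46609

1.466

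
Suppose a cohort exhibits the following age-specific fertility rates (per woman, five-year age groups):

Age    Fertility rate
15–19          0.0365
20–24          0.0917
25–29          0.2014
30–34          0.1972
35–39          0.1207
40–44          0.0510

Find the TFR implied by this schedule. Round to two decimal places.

3.49

Sum of ASFRs = 0.0365 + 0.0917 + 0.2014 + 0.1972 + 0.1207 + 0.0510 = 0.6985
TFR = 5 × 0.6985 = 3.4925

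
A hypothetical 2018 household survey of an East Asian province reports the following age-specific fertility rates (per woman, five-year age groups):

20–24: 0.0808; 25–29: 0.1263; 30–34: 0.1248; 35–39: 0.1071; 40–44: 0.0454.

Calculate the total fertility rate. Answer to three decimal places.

Sum of ASFRs = 0.0808 + 0.1263 + 0.1248 + 0.1071 + 0.0454 = 0.4844
TFR = 5 × 0.4844 = 2.422

2.422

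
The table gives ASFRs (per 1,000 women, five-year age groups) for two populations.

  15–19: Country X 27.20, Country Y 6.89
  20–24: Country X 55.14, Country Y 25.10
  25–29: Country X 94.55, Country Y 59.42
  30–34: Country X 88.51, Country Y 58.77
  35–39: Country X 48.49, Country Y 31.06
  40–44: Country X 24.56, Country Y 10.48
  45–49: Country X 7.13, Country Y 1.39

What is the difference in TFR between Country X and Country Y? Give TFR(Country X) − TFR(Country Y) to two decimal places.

Country X:
  Sum of ASFRs = 27.20 + 55.14 + 94.55 + 88.51 + 48.49 + 24.56 + 7.13 = 345.58
  TFR = 5 × 345.58 / 1000 = 1.7279
Country Y:
  Sum of ASFRs = 6.89 + 25.10 + 59.42 + 58.77 + 31.06 + 10.48 + 1.39 = 193.11
  TFR = 5 × 193.11 / 1000 = 0.96555
Difference = 1.7279 − 0.96555 = 0.76235

0.76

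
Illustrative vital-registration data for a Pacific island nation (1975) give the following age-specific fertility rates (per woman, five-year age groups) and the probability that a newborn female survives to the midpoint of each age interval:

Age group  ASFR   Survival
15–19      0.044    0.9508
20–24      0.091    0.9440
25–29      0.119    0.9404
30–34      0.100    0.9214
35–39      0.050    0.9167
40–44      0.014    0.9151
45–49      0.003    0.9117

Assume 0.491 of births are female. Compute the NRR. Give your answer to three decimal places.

0.965

Proportion female at birth = 0.491.
Weighting each age-specific rate by interval width and survival:
  15–19: 5 × 0.044 × 0.9508 = 0.20918
  20–24: 5 × 0.091 × 0.9440 = 0.42952
  25–29: 5 × 0.119 × 0.9404 = 0.55954
  30–34: 5 × 0.100 × 0.9214 = 0.46070
  35–39: 5 × 0.050 × 0.9167 = 0.22918
  40–44: 5 × 0.014 × 0.9151 = 0.06406
  45–49: 5 × 0.003 × 0.9117 = 0.01368
Sum = 1.96586
NRR = 0.491 × 1.96586 = 0.96524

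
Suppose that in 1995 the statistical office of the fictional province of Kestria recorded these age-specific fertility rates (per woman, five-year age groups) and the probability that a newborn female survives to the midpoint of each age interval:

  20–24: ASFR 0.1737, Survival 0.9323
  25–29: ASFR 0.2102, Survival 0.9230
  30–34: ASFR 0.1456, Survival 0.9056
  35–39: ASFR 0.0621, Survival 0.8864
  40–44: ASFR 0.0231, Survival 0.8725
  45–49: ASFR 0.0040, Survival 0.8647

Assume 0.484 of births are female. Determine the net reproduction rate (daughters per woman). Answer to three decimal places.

Proportion female at birth = 0.484.
Survival-weighted fertility by age (5·fₓ·Sₓ):
  20–24: 5 × 0.1737 × 0.9323 = 0.80970
  25–29: 5 × 0.2102 × 0.9230 = 0.97007
  30–34: 5 × 0.1456 × 0.9056 = 0.65928
  35–39: 5 × 0.0621 × 0.8864 = 0.27523
  40–44: 5 × 0.0231 × 0.8725 = 0.10077
  45–49: 5 × 0.0040 × 0.8647 = 0.01729
Sum = 2.83234
NRR = 0.484 × 2.83234 = 1.37085

1.371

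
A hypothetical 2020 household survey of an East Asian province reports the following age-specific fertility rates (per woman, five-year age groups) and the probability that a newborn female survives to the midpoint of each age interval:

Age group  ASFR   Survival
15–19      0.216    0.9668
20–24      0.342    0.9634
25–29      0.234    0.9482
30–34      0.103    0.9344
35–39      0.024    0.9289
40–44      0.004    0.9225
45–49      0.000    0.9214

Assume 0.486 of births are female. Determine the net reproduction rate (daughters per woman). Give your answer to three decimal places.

Proportion female at birth = 0.486.
Each age group contributes 5 × ASFR × survival:
  15–19: 5 × 0.216 × 0.9668 = 1.04414
  20–24: 5 × 0.342 × 0.9634 = 1.64741
  25–29: 5 × 0.234 × 0.9482 = 1.10939
  30–34: 5 × 0.103 × 0.9344 = 0.48122
  35–39: 5 × 0.024 × 0.9289 = 0.11147
  40–44: 5 × 0.004 × 0.9225 = 0.01845
  45–49: 5 × 0.000 × 0.9214 = 0.00000
Sum = 4.41208
NRR = 0.486 × 4.41208 = 2.14427
NRR > 1, so each generation more than replaces itself.

2.144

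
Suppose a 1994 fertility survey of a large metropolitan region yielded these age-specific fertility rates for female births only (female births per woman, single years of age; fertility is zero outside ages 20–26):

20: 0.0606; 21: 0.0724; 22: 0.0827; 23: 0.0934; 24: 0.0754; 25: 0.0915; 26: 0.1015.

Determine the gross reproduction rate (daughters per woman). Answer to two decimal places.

Sum of female ASFRs = 0.0606 + 0.0724 + 0.0827 + 0.0934 + 0.0754 + 0.0915 + 0.1015 = 0.5775
GRR = 0.5775

0.58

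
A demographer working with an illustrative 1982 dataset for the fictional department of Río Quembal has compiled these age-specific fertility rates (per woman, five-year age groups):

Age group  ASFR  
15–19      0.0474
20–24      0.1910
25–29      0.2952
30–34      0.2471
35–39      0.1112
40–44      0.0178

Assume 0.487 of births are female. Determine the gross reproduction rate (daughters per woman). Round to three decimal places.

Proportion female at birth = 0.487.
Sum of ASFRs = 0.0474 + 0.1910 + 0.2952 + 0.2471 + 0.1112 + 0.0178 = 0.9097
TFR = 5 × 0.9097 = 4.5485
GRR = 0.487 × 4.5485 = 2.21512

2.215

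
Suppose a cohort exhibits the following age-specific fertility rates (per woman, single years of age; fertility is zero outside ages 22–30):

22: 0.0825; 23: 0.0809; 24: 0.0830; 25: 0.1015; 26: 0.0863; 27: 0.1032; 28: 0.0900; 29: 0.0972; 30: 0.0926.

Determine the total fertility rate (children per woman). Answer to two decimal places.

0.82

Sum of ASFRs = 0.0825 + 0.0809 + 0.0830 + 0.1015 + 0.0863 + 0.1032 + 0.0900 + 0.0972 + 0.0926 = 0.8172
TFR = 0.8172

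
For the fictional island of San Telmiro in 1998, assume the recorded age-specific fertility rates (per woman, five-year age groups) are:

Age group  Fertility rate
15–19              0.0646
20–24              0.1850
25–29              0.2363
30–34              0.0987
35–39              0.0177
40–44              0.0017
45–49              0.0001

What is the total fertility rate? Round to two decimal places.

3.02

Sum of ASFRs = 0.0646 + 0.1850 + 0.2363 + 0.0987 + 0.0177 + 0.0017 + 0.0001 = 0.6041
TFR = 5 × 0.6041 = 3.0205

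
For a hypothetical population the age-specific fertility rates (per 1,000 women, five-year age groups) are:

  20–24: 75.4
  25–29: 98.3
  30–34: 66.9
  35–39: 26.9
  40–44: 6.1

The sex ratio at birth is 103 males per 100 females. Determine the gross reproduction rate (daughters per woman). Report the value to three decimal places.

Proportion female at birth = 100 / (100 + 103) = 0.49261.
Sum of ASFRs = 75.4 + 98.3 + 66.9 + 26.9 + 6.1 = 273.6
TFR = 5 × 273.6 / 1000 = 1.368
GRR = 0.49261 × 1.368 = 0.67389

0.674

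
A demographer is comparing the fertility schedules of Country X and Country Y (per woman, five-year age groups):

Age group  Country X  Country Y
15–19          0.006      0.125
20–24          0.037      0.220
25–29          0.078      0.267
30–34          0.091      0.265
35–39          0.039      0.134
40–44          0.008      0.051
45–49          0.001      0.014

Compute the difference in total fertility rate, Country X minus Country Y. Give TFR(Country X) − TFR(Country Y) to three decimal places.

-4.080

Country X:
  Sum of ASFRs = 0.006 + 0.037 + 0.078 + 0.091 + 0.039 + 0.008 + 0.001 = 0.260
  TFR = 5 × 0.260 = 1.3
Country Y:
  Sum of ASFRs = 0.125 + 0.220 + 0.267 + 0.265 + 0.134 + 0.051 + 0.014 = 1.076
  TFR = 5 × 1.076 = 5.38
Difference = 1.3 − 5.38 = -4.08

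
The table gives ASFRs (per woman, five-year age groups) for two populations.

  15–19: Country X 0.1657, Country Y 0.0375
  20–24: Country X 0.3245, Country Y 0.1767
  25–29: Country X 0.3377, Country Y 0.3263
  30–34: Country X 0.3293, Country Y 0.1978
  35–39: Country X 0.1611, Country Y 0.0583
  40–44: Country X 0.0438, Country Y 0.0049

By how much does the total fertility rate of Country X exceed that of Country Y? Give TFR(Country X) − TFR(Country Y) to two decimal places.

Country X:
  Sum of ASFRs = 0.1657 + 0.3245 + 0.3377 + 0.3293 + 0.1611 + 0.0438 = 1.3621
  TFR = 5 × 1.3621 = 6.8105
Country Y:
  Sum of ASFRs = 0.0375 + 0.1767 + 0.3263 + 0.1978 + 0.0583 + 0.0049 = 0.8015
  TFR = 5 × 0.8015 = 4.0075
Difference = 6.8105 − 4.0075 = 2.803

2.80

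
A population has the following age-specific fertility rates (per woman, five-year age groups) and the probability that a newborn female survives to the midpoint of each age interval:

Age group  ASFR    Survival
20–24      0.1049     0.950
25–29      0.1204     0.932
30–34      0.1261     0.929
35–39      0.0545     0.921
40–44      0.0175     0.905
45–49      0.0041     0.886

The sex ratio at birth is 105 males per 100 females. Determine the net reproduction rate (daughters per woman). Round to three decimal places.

Proportion female at birth = 100 / (100 + 105) = 0.48780.
Each age group contributes 5 × ASFR × survival:
  20–24: 5 × 0.1049 × 0.950 = 0.49828
  25–29: 5 × 0.1204 × 0.932 = 0.56106
  30–34: 5 × 0.1261 × 0.929 = 0.58573
  35–39: 5 × 0.0545 × 0.921 = 0.25097
  40–44: 5 × 0.0175 × 0.905 = 0.07919
  45–49: 5 × 0.0041 × 0.886 = 0.01816
Sum = 1.99339
NRR = 0.48780 × 1.99339 = 0.97238
An NRR under 1 implies long-run decline under these rates.

0.972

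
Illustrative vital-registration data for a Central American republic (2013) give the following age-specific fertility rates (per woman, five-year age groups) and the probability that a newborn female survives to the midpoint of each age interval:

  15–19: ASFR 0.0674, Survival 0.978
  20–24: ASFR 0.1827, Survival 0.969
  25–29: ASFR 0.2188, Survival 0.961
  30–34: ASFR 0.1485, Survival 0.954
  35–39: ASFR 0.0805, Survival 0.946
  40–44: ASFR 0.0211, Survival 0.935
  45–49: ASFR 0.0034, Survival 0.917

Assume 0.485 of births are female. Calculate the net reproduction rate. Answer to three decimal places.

Proportion female at birth = 0.485.
Per-age-group product (5 × ASFR × survival probability):
  15–19: 5 × 0.0674 × 0.978 = 0.32959
  20–24: 5 × 0.1827 × 0.969 = 0.88518
  25–29: 5 × 0.2188 × 0.961 = 1.05133
  30–34: 5 × 0.1485 × 0.954 = 0.70835
  35–39: 5 × 0.0805 × 0.946 = 0.38077
  40–44: 5 × 0.0211 × 0.935 = 0.09864
  45–49: 5 × 0.0034 × 0.917 = 0.01559
Sum = 3.46945
NRR = 0.485 × 3.46945 = 1.68268

1.683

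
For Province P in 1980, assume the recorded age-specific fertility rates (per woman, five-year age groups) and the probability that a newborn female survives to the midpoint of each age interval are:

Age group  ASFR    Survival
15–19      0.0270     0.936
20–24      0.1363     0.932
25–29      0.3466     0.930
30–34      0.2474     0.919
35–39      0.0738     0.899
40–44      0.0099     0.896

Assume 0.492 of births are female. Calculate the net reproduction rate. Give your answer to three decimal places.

Proportion female at birth = 0.492.
Weighting each age-specific rate by interval width and survival:
  15–19: 5 × 0.0270 × 0.936 = 0.12636
  20–24: 5 × 0.1363 × 0.932 = 0.63516
  25–29: 5 × 0.3466 × 0.930 = 1.61169
  30–34: 5 × 0.2474 × 0.919 = 1.13680
  35–39: 5 × 0.0738 × 0.899 = 0.33173
  40–44: 5 × 0.0099 × 0.896 = 0.04435
Sum = 3.88609
NRR = 0.492 × 3.88609 = 1.91196

1.912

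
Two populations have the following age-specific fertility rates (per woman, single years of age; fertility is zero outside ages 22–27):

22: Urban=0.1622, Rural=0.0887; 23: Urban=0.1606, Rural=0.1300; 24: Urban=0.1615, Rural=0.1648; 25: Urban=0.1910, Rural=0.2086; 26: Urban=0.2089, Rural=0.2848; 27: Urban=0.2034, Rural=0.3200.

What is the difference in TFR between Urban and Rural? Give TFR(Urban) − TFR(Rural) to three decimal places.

Urban:
  Sum of ASFRs = 0.1622 + 0.1606 + 0.1615 + 0.1910 + 0.2089 + 0.2034 = 1.0876
  TFR = 1.0876
Rural:
  Sum of ASFRs = 0.0887 + 0.1300 + 0.1648 + 0.2086 + 0.2848 + 0.3200 = 1.1969
  TFR = 1.1969
Difference = 1.0876 − 1.1969 = -0.1093

-0.109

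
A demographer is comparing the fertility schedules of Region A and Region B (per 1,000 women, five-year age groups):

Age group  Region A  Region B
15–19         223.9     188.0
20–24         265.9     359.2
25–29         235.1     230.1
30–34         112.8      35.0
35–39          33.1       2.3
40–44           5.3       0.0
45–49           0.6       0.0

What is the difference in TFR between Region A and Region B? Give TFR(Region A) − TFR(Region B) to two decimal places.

Region A:
  Sum of ASFRs = 223.9 + 265.9 + 235.1 + 112.8 + 33.1 + 5.3 + 0.6 = 876.7
  TFR = 5 × 876.7 / 1000 = 4.3835
Region B:
  Sum of ASFRs = 188.0 + 359.2 + 230.1 + 35.0 + 2.3 + 0.0 + 0.0 = 814.6
  TFR = 5 × 814.6 / 1000 = 4.073
Difference = 4.3835 − 4.073 = 0.3105

0.31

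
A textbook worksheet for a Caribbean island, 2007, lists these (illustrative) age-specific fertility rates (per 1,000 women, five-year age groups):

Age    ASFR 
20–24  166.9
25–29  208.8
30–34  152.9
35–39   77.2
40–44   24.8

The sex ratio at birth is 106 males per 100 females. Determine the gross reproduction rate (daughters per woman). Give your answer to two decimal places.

Proportion female at birth = 100 / (100 + 106) = 0.48544.
Sum of ASFRs = 166.9 + 208.8 + 152.9 + 77.2 + 24.8 = 630.6
TFR = 5 × 630.6 / 1000 = 3.153
GRR = 0.48544 × 3.153 = 1.53059

1.53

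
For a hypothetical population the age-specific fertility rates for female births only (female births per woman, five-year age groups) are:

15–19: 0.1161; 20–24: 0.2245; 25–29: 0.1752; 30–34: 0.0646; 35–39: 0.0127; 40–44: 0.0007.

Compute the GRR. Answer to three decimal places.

Sum of female ASFRs = 0.1161 + 0.2245 + 0.1752 + 0.0646 + 0.0127 + 0.0007 = 0.5938
GRR = 5 × 0.5938 = 2.969

2.969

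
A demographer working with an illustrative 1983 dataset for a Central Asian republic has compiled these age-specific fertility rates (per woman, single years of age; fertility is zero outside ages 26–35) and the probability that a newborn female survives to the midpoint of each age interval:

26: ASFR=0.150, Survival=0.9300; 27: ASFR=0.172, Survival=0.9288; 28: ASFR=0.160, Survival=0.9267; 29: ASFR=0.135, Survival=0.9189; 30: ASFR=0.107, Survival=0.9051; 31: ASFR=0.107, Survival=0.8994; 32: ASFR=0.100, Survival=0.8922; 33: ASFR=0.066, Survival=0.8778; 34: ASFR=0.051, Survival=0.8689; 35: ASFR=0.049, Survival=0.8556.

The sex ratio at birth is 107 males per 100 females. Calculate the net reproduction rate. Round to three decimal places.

0.482

Proportion female at birth = 100 / (100 + 107) = 0.48309.
Per-age-group product (1 × ASFR × survival probability):
  26: 1 × 0.150 × 0.9300 = 0.13950
  27: 1 × 0.172 × 0.9288 = 0.15975
  28: 1 × 0.160 × 0.9267 = 0.14827
  29: 1 × 0.135 × 0.9189 = 0.12405
  30: 1 × 0.107 × 0.9051 = 0.09685
  31: 1 × 0.107 × 0.8994 = 0.09624
  32: 1 × 0.100 × 0.8922 = 0.08922
  33: 1 × 0.066 × 0.8778 = 0.05793
  34: 1 × 0.051 × 0.8689 = 0.04431
  35: 1 × 0.049 × 0.8556 = 0.04192
Sum = 0.99804
NRR = 0.48309 × 0.99804 = 0.48214
An NRR under 1 implies long-run decline under these rates.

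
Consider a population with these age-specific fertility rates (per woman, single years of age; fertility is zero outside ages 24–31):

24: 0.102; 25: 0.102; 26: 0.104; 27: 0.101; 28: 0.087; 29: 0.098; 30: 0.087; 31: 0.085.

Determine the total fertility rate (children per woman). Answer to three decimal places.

0.766

Sum of ASFRs = 0.102 + 0.102 + 0.104 + 0.101 + 0.087 + 0.098 + 0.087 + 0.085 = 0.766
TFR = 0.766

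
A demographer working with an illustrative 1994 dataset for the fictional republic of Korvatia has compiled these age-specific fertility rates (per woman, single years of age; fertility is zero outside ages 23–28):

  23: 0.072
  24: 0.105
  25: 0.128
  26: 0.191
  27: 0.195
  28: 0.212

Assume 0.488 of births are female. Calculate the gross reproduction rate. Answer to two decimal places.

0.44

Proportion female at birth = 0.488.
Sum of ASFRs = 0.072 + 0.105 + 0.128 + 0.191 + 0.195 + 0.212 = 0.903
TFR = 0.903
GRR = 0.488 × 0.903 = 0.44066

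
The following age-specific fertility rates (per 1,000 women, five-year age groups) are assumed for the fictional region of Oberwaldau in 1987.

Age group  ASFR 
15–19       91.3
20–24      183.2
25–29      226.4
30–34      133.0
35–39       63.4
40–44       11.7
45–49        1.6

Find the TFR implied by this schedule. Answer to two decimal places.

3.55

Sum of ASFRs = 91.3 + 183.2 + 226.4 + 133.0 + 63.4 + 11.7 + 1.6 = 710.6
TFR = 5 × 710.6 / 1000 = 3.553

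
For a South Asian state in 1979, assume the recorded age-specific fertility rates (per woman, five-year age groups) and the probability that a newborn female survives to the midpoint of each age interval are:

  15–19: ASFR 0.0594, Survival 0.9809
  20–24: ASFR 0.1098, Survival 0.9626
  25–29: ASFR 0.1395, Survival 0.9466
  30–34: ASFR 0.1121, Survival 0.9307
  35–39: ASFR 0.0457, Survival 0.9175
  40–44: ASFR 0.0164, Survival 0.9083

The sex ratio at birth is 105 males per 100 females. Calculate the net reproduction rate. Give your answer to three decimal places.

1.115

Proportion female at birth = 100 / (100 + 105) = 0.48780.
Survival-weighted fertility by age (5·fₓ·Sₓ):
  15–19: 5 × 0.0594 × 0.9809 = 0.29133
  20–24: 5 × 0.1098 × 0.9626 = 0.52847
  25–29: 5 × 0.1395 × 0.9466 = 0.66025
  30–34: 5 × 0.1121 × 0.9307 = 0.52166
  35–39: 5 × 0.0457 × 0.9175 = 0.20965
  40–44: 5 × 0.0164 × 0.9083 = 0.07448
Sum = 2.28584
NRR = 0.48780 × 2.28584 = 1.11503
NRR > 1, so each generation more than replaces itself.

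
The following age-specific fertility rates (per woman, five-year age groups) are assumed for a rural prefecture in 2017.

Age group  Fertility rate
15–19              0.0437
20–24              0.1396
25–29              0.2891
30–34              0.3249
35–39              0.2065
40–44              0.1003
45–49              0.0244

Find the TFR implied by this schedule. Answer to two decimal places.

Sum of ASFRs = 0.0437 + 0.1396 + 0.2891 + 0.3249 + 0.2065 + 0.1003 + 0.0244 = 1.1285
TFR = 5 × 1.1285 = 5.6425

5.64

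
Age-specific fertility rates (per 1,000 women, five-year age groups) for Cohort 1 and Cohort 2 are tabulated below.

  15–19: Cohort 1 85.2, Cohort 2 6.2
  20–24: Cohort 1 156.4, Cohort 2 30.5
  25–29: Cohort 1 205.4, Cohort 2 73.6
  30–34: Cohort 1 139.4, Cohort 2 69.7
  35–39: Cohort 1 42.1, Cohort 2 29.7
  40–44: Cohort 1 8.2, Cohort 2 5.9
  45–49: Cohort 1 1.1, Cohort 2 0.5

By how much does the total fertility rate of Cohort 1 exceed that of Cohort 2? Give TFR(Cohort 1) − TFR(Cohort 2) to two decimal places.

2.11

Cohort 1:
  Sum of ASFRs = 85.2 + 156.4 + 205.4 + 139.4 + 42.1 + 8.2 + 1.1 = 637.8
  TFR = 5 × 637.8 / 1000 = 3.189
Cohort 2:
  Sum of ASFRs = 6.2 + 30.5 + 73.6 + 69.7 + 29.7 + 5.9 + 0.5 = 216.1
  TFR = 5 × 216.1 / 1000 = 1.0805
Difference = 3.189 − 1.0805 = 2.1085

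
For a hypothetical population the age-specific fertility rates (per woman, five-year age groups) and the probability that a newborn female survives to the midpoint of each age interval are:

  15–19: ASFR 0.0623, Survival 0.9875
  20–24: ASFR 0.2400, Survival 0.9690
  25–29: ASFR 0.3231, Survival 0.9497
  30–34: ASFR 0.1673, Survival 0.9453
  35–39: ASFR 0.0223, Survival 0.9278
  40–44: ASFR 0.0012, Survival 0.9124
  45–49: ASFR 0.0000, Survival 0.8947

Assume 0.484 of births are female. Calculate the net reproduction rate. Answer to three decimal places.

1.890

Proportion female at birth = 0.484.
Per-age-group product (5 × ASFR × survival probability):
  15–19: 5 × 0.0623 × 0.9875 = 0.30761
  20–24: 5 × 0.2400 × 0.9690 = 1.16280
  25–29: 5 × 0.3231 × 0.9497 = 1.53424
  30–34: 5 × 0.1673 × 0.9453 = 0.79074
  35–39: 5 × 0.0223 × 0.9278 = 0.10345
  40–44: 5 × 0.0012 × 0.9124 = 0.00547
  45–49: 5 × 0.0000 × 0.8947 = 0.00000
Sum = 3.90431
NRR = 0.484 × 3.90431 = 1.88969
With NRR above 1 the population is above replacement fertility.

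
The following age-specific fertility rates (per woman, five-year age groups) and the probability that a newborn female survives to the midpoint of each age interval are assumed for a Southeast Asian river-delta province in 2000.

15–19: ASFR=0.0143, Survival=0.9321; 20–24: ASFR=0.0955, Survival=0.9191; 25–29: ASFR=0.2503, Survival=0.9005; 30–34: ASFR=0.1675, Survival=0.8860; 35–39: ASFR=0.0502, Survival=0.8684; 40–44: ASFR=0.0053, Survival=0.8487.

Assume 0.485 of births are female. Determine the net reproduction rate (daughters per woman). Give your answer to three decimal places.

Proportion female at birth = 0.485.
Each age group contributes 5 × ASFR × survival:
  15–19: 5 × 0.0143 × 0.9321 = 0.06665
  20–24: 5 × 0.0955 × 0.9191 = 0.43887
  25–29: 5 × 0.2503 × 0.9005 = 1.12698
  30–34: 5 × 0.1675 × 0.8860 = 0.74203
  35–39: 5 × 0.0502 × 0.8684 = 0.21797
  40–44: 5 × 0.0053 × 0.8487 = 0.02249
Sum = 2.61499
NRR = 0.485 × 2.61499 = 1.26827

1.268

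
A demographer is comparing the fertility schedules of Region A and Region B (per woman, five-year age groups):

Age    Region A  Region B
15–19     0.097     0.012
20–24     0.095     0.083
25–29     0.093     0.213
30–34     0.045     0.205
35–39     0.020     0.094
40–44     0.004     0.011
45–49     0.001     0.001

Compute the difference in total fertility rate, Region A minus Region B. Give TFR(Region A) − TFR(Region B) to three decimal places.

Region A:
  Sum of ASFRs = 0.097 + 0.095 + 0.093 + 0.045 + 0.020 + 0.004 + 0.001 = 0.355
  TFR = 5 × 0.355 = 1.775
Region B:
  Sum of ASFRs = 0.012 + 0.083 + 0.213 + 0.205 + 0.094 + 0.011 + 0.001 = 0.619
  TFR = 5 × 0.619 = 3.095
Difference = 1.775 − 3.095 = -1.32

-1.320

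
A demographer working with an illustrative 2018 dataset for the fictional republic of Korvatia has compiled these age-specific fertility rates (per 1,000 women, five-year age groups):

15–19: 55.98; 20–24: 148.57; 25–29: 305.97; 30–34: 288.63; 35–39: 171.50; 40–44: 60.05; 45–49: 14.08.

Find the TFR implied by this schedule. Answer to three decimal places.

5.224

Sum of ASFRs = 55.98 + 148.57 + 305.97 + 288.63 + 171.50 + 60.05 + 14.08 = 1044.78
TFR = 5 × 1044.78 / 1000 = 5.2239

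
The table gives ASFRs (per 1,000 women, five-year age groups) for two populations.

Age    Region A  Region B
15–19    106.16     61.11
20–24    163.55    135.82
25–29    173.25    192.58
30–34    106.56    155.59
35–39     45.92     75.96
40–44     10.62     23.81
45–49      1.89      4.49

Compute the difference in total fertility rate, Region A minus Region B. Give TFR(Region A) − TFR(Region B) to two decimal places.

Region A:
  Sum of ASFRs = 106.16 + 163.55 + 173.25 + 106.56 + 45.92 + 10.62 + 1.89 = 607.95
  TFR = 5 × 607.95 / 1000 = 3.03975
Region B:
  Sum of ASFRs = 61.11 + 135.82 + 192.58 + 155.59 + 75.96 + 23.81 + 4.49 = 649.36
  TFR = 5 × 649.36 / 1000 = 3.2468
Difference = 3.03975 − 3.2468 = -0.20705

-0.21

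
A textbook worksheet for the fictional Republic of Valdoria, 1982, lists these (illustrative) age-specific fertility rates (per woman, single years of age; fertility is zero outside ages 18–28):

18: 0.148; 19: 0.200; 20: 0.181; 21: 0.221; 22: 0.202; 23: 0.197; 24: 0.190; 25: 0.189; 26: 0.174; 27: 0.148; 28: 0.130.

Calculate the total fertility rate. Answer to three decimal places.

1.980

Sum of ASFRs = 0.148 + 0.200 + 0.181 + 0.221 + 0.202 + 0.197 + 0.190 + 0.189 + 0.174 + 0.148 + 0.130 = 1.980
TFR = 1.98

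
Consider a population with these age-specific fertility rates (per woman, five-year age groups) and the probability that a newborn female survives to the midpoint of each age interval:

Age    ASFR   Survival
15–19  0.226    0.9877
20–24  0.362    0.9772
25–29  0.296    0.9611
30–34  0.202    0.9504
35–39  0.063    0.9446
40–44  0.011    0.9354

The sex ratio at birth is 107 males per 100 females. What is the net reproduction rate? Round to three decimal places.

2.713

Proportion female at birth = 100 / (100 + 107) = 0.48309.
Weighting each age-specific rate by interval width and survival:
  15–19: 5 × 0.226 × 0.9877 = 1.11610
  20–24: 5 × 0.362 × 0.9772 = 1.76873
  25–29: 5 × 0.296 × 0.9611 = 1.42243
  30–34: 5 × 0.202 × 0.9504 = 0.95990
  35–39: 5 × 0.063 × 0.9446 = 0.29755
  40–44: 5 × 0.011 × 0.9354 = 0.05145
Sum = 5.61616
NRR = 0.48309 × 5.61616 = 2.71311
NRR > 1, so each generation more than replaces itself.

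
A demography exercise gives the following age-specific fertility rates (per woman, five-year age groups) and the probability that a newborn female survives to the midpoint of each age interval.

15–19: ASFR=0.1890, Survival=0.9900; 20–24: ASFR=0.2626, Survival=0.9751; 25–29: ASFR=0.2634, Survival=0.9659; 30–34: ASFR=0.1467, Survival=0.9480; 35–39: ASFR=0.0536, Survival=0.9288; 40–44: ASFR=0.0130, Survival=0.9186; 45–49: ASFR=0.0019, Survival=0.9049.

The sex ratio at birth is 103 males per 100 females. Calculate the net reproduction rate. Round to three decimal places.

2.217

Proportion female at birth = 100 / (100 + 103) = 0.49261.
Weighting each age-specific rate by interval width and survival:
  15–19: 5 × 0.1890 × 0.9900 = 0.93555
  20–24: 5 × 0.2626 × 0.9751 = 1.28031
  25–29: 5 × 0.2634 × 0.9659 = 1.27209
  30–34: 5 × 0.1467 × 0.9480 = 0.69536
  35–39: 5 × 0.0536 × 0.9288 = 0.24892
  40–44: 5 × 0.0130 × 0.9186 = 0.05971
  45–49: 5 × 0.0019 × 0.9049 = 0.00860
Sum = 4.50054
NRR = 0.49261 × 4.50054 = 2.21701
With NRR above 1 the population is above replacement fertility.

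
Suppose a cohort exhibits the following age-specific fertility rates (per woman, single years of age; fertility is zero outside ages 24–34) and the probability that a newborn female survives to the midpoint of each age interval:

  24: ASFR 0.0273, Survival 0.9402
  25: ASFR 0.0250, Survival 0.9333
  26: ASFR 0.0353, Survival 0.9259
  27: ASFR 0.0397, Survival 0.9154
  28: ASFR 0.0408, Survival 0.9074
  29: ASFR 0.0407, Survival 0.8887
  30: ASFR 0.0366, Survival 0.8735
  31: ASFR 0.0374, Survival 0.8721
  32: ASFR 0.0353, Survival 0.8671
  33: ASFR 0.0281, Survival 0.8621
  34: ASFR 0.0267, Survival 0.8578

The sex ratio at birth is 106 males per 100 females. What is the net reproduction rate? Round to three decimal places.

Proportion female at birth = 100 / (100 + 106) = 0.48544.
Weighting each age-specific rate by interval width and survival:
  24: 1 × 0.0273 × 0.9402 = 0.02567
  25: 1 × 0.0250 × 0.9333 = 0.02333
  26: 1 × 0.0353 × 0.9259 = 0.03268
  27: 1 × 0.0397 × 0.9154 = 0.03634
  28: 1 × 0.0408 × 0.9074 = 0.03702
  29: 1 × 0.0407 × 0.8887 = 0.03617
  30: 1 × 0.0366 × 0.8735 = 0.03197
  31: 1 × 0.0374 × 0.8721 = 0.03262
  32: 1 × 0.0353 × 0.8671 = 0.03061
  33: 1 × 0.0281 × 0.8621 = 0.02423
  34: 1 × 0.0267 × 0.8578 = 0.02290
Sum = 0.33354
NRR = 0.48544 × 0.33354 = 0.16191

0.162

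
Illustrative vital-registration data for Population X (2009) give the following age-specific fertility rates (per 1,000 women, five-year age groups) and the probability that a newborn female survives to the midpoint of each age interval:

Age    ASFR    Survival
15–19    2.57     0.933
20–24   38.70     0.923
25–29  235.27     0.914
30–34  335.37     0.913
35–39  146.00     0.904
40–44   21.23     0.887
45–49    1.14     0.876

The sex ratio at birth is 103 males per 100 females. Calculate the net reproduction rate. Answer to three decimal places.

1.752

Proportion female at birth = 100 / (100 + 103) = 0.49261.
Weighting each age-specific rate by interval width and survival:
  15–19: 5 × 2.57/1000 × 0.933 = 0.01199
  20–24: 5 × 38.70/1000 × 0.923 = 0.17860
  25–29: 5 × 235.27/1000 × 0.914 = 1.07518
  30–34: 5 × 335.37/1000 × 0.913 = 1.53096
  35–39: 5 × 146.00/1000 × 0.904 = 0.65992
  40–44: 5 × 21.23/1000 × 0.887 = 0.09416
  45–49: 5 × 1.14/1000 × 0.876 = 0.00499
Sum = 3.55580
NRR = 0.49261 × 3.55580 = 1.75162
NRR > 1, so each generation more than replaces itself.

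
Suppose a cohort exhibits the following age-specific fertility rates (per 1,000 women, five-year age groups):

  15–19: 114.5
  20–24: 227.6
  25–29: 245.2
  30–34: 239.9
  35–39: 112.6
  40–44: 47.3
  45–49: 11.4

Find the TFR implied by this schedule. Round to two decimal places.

Sum of ASFRs = 114.5 + 227.6 + 245.2 + 239.9 + 112.6 + 47.3 + 11.4 = 998.5
TFR = 5 × 998.5 / 1000 = 4.9925

4.99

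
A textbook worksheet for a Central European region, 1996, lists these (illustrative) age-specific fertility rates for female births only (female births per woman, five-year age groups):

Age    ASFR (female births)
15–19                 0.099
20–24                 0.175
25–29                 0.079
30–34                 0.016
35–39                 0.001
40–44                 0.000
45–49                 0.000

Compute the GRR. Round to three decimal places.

1.850

Sum of female ASFRs = 0.099 + 0.175 + 0.079 + 0.016 + 0.001 + 0.000 + 0.000 = 0.370
GRR = 5 × 0.370 = 1.85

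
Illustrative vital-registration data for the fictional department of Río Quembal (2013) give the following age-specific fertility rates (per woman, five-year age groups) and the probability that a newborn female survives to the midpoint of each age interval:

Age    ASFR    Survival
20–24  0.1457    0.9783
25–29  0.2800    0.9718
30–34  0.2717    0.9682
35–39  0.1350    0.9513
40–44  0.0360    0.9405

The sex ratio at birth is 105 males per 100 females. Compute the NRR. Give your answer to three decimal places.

2.049

Proportion female at birth = 100 / (100 + 105) = 0.48780.
Survival-weighted fertility by age (5·fₓ·Sₓ):
  20–24: 5 × 0.1457 × 0.9783 = 0.71269
  25–29: 5 × 0.2800 × 0.9718 = 1.36052
  30–34: 5 × 0.2717 × 0.9682 = 1.31530
  35–39: 5 × 0.1350 × 0.9513 = 0.64213
  40–44: 5 × 0.0360 × 0.9405 = 0.16929
Sum = 4.19993
NRR = 0.48780 × 4.19993 = 2.04873
An NRR exceeding 1 indicates intrinsic growth under these rates.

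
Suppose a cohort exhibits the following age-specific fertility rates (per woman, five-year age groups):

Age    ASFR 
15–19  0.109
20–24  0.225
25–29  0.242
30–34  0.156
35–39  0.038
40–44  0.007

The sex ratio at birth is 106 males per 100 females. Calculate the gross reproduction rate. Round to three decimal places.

Proportion female at birth = 100 / (100 + 106) = 0.48544.
Sum of ASFRs = 0.109 + 0.225 + 0.242 + 0.156 + 0.038 + 0.007 = 0.777
TFR = 5 × 0.777 = 3.885
GRR = 0.48544 × 3.885 = 1.88593

1.886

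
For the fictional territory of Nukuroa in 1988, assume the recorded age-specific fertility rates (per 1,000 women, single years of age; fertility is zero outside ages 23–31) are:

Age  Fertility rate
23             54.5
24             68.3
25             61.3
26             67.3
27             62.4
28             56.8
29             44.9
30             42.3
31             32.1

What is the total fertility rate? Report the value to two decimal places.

Sum of ASFRs = 54.5 + 68.3 + 61.3 + 67.3 + 62.4 + 56.8 + 44.9 + 42.3 + 32.1 = 489.9
TFR = 489.9 / 1000 = 0.4899

0.49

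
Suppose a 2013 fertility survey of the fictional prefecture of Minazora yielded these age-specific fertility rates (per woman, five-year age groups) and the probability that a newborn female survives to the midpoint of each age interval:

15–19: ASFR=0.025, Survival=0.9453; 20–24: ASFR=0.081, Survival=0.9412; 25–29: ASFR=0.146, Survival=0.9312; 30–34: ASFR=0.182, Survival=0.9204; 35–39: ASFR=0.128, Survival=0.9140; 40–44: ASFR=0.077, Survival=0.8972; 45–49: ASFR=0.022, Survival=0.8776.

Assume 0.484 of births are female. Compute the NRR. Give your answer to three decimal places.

1.473

Proportion female at birth = 0.484.
Survival-weighted fertility by age (5·fₓ·Sₓ):
  15–19: 5 × 0.025 × 0.9453 = 0.11816
  20–24: 5 × 0.081 × 0.9412 = 0.38119
  25–29: 5 × 0.146 × 0.9312 = 0.67978
  30–34: 5 × 0.182 × 0.9204 = 0.83756
  35–39: 5 × 0.128 × 0.9140 = 0.58496
  40–44: 5 × 0.077 × 0.8972 = 0.34542
  45–49: 5 × 0.022 × 0.8776 = 0.09654
Sum = 3.04361
NRR = 0.484 × 3.04361 = 1.47311
NRR > 1, so each generation more than replaces itself.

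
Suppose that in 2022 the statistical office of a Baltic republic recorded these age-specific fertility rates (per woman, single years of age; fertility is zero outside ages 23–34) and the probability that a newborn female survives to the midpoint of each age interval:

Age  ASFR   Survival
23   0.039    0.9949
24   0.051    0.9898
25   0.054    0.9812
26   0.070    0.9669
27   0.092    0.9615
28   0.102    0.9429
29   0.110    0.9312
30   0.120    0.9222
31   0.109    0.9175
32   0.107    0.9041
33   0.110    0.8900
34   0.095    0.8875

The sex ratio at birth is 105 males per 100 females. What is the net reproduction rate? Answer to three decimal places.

Proportion female at birth = 100 / (100 + 105) = 0.48780.
Each age group contributes 1 × ASFR × survival:
  23: 1 × 0.039 × 0.9949 = 0.03880
  24: 1 × 0.051 × 0.9898 = 0.05048
  25: 1 × 0.054 × 0.9812 = 0.05298
  26: 1 × 0.070 × 0.9669 = 0.06768
  27: 1 × 0.092 × 0.9615 = 0.08846
  28: 1 × 0.102 × 0.9429 = 0.09618
  29: 1 × 0.110 × 0.9312 = 0.10243
  30: 1 × 0.120 × 0.9222 = 0.11066
  31: 1 × 0.109 × 0.9175 = 0.10001
  32: 1 × 0.107 × 0.9041 = 0.09674
  33: 1 × 0.110 × 0.8900 = 0.09790
  34: 1 × 0.095 × 0.8875 = 0.08431
Sum = 0.98663
NRR = 0.48780 × 0.98663 = 0.48128

0.481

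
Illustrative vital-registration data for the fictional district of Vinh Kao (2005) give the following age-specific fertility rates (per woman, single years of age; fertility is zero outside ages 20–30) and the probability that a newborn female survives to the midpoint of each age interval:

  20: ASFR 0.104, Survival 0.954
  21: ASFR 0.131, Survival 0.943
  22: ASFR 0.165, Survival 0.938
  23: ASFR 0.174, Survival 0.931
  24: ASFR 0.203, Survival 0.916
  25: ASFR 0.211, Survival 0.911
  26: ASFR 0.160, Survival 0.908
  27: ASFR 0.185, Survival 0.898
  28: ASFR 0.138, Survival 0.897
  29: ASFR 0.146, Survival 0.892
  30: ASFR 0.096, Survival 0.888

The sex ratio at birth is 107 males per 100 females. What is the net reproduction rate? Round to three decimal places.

0.758

Proportion female at birth = 100 / (100 + 107) = 0.48309.
Weighting each age-specific rate by interval width and survival:
  20: 1 × 0.104 × 0.954 = 0.09922
  21: 1 × 0.131 × 0.943 = 0.12353
  22: 1 × 0.165 × 0.938 = 0.15477
  23: 1 × 0.174 × 0.931 = 0.16199
  24: 1 × 0.203 × 0.916 = 0.18595
  25: 1 × 0.211 × 0.911 = 0.19222
  26: 1 × 0.160 × 0.908 = 0.14528
  27: 1 × 0.185 × 0.898 = 0.16613
  28: 1 × 0.138 × 0.897 = 0.12379
  29: 1 × 0.146 × 0.892 = 0.13023
  30: 1 × 0.096 × 0.888 = 0.08525
Sum = 1.56836
NRR = 0.48309 × 1.56836 = 0.75766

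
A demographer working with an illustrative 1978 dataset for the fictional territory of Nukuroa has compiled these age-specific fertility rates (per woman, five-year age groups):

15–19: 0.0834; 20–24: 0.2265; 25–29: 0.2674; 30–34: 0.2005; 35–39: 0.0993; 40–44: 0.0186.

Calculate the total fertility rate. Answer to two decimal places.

4.48

Sum of ASFRs = 0.0834 + 0.2265 + 0.2674 + 0.2005 + 0.0993 + 0.0186 = 0.8957
TFR = 5 × 0.8957 = 4.4785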